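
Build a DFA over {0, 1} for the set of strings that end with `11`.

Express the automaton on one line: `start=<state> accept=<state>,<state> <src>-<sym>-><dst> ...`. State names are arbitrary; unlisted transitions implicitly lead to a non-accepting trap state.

start=s0 accept=s2 s0-0->s0 s0-1->s1 s1-0->s0 s1-1->s2 s2-0->s0 s2-1->s2

Let each state record the length of the longest suffix of the input read so far that is also a prefix of `11`. s1 means the last symbol is `1`; s2 means the last 2 symbols are `11`. Accept only at s2, where the string currently ends in `11`.
A 3-state machine:
        0   1  
>  s0   s0  s1 
   s1   s0  s2 
 * s2   s0  s2 
(> = start, * = accepting)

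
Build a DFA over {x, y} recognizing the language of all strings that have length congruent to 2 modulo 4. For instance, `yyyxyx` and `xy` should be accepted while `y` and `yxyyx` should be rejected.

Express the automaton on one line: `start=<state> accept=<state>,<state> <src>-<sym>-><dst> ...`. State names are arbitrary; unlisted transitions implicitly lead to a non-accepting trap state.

start=s0 accept=s2 s0-x->s1 s0-y->s1 s1-x->s2 s1-y->s2 s2-x->s3 s2-y->s3 s3-x->s0 s3-y->s0

Only the length mod 4 matters, so use a 4-cycle: from any state, every input symbol moves to the next state, wrapping s3 back to s0. Mark s2 accepting.
With 4 states:
        x   y  
>  s0   s1  s1 
   s1   s2  s2 
 * s2   s3  s3 
   s3   s0  s0 
(> = start, * = accepting)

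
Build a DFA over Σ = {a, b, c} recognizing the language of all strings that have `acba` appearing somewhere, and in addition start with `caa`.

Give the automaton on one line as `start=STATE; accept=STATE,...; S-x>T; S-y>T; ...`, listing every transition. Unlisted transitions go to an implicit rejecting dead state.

start=S0; accept=S8; S0-a>S1; S0-b>S1; S0-c>S2; S1-a>S1; S1-b>S1; S1-c>S1; S2-a>S3; S2-b>S1; S2-c>S1; S3-a>S4; S3-b>S1; S3-c>S1; S4-a>S4; S4-b>S5; S4-c>S6; S5-a>S4; S5-b>S5; S5-c>S5; S6-a>S4; S6-b>S7; S6-c>S5; S7-a>S8; S7-b>S5; S7-c>S5; S8-a>S8; S8-b>S8; S8-c>S8

Run two small machines in parallel and take their product. The first has 5 states tracking whether and how much of `acba` has been seen; the second has 5 states tracking whether the input so far still matches the prefix `caa`. A product state is a pair (one from each), accepting exactly when both do. Minimizing collapses redundant product states.
        a   b   c  
>  S0   S1  S1  S2 
   S1   S1  S1  S1 
   S2   S3  S1  S1 
   S3   S4  S1  S1 
   S4   S4  S5  S6 
   S5   S4  S5  S5 
   S6   S4  S7  S5 
   S7   S8  S5  S5 
 * S8   S8  S8  S8 
(> = start, * = accepting)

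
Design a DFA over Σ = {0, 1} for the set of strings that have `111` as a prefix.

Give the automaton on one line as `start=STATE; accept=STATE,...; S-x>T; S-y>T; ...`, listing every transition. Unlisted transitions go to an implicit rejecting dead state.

start=q0; accept=q3; q0-0>q4; q0-1>q1; q1-0>q4; q1-1>q2; q2-0>q4; q2-1>q3; q3-0>q3; q3-1>q3; q4-0>q4; q4-1>q4

Check the first 3 symbols one by one: q0 through q2 record how many have matched `111` so far; any wrong symbol goes to the dead state q4. After all 3 match we enter the accepting sink q3.
5 states suffice.
        0   1  
>  q0   q4  q1 
   q1   q4  q2 
   q2   q4  q3 
 * q3   q3  q3 
   q4   q4  q4 
(> = start, * = accepting)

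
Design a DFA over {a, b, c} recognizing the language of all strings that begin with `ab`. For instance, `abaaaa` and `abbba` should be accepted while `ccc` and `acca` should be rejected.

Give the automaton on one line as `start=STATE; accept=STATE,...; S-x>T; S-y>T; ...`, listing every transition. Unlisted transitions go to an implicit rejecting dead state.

start=q0; accept=q2; q0-a>q1; q0-b>q3; q0-c>q3; q1-a>q3; q1-b>q2; q1-c>q3; q2-a>q2; q2-b>q2; q2-c>q2; q3-a>q3; q3-b>q3; q3-c>q3

Check the first 2 symbols one by one: q0 through q1 record how many have matched `ab` so far; any wrong symbol goes to the dead state q3. After all 2 match we enter the accepting sink q2.
A 4-state machine:
        a   b   c  
>  q0   q1  q3  q3 
   q1   q3  q2  q3 
 * q2   q2  q2  q2 
   q3   q3  q3  q3 
(> = start, * = accepting)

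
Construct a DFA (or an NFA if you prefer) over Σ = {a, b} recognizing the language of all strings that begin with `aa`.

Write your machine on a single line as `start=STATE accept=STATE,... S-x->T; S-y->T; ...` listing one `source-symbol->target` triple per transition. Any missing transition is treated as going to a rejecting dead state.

Walk along `aa` while the input agrees: from q0 take `a` to q1, and so on. Any deviation drops to the rejecting sink q3. Once q2 is reached the prefix is confirmed and every continuation is accepted.
A 4-state machine:
        a   b  
>  q0   q1  q3 
   q1   q2  q3 
 * q2   q2  q2 
   q3   q3  q3 
(> = start, * = accepting)

start=q0; accept=q2; q0-a->q1; q0-b->q3; q1-a->q2; q1-b->q3; q2-a->q2; q2-b->q2; q3-a->q3; q3-b->q3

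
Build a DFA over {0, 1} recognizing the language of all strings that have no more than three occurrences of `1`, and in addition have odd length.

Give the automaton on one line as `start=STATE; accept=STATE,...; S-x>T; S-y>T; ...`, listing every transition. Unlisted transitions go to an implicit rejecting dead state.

Build one automaton per condition and run them in lockstep. The first has 5 states tracking the count of `1`s, saturating at 4; the second has 2 states tracking the input length modulo 2. A product state is a pair (one from each), accepting exactly when both do. Minimizing collapses redundant product states.
9 states suffice.
        0   1  
>  q0   q1  q2 
 * q1   q0  q3 
 * q2   q3  q4 
   q3   q2  q5 
   q4   q5  q6 
 * q5   q4  q7 
 * q6   q7  q8 
   q7   q6  q8 
   q8   q8  q8 
(> = start, * = accepting)

start=q0; accept=q1,q2,q5,q6; q0-0>q1; q0-1>q2; q1-0>q0; q1-1>q3; q2-0>q3; q2-1>q4; q3-0>q2; q3-1>q5; q4-0>q5; q4-1>q6; q5-0>q4; q5-1>q7; q6-0>q7; q6-1>q8; q7-0>q6; q7-1>q8; q8-0>q8; q8-1>q8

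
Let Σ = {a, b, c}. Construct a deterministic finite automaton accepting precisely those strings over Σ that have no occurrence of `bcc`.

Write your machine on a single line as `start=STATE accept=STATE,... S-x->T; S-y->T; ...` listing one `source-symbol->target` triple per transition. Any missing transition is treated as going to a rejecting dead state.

start=q0; accept=q0,q1,q2; q0-a->q0; q0-b->q1; q0-c->q0; q1-a->q0; q1-b->q1; q1-c->q2; q2-a->q0; q2-b->q1; q2-c->q3; q3-a->q3; q3-b->q3; q3-c->q3

Track partial matches of the forbidden pattern `bcc`. State q3 is a dead state reached once `bcc` has occurred; every other state accepts. q0 means no part of `bcc` is currently matched.
        a   b   c  
>* q0   q0  q1  q0 
 * q1   q0  q1  q2 
 * q2   q0  q1  q3 
   q3   q3  q3  q3 
(> = start, * = accepting)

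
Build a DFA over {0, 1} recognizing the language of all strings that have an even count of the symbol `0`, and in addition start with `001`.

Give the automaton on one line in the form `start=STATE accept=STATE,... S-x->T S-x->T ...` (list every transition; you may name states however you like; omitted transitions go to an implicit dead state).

Build one automaton per condition and run them in lockstep. The first has 2 states tracking the count of `0`s modulo 2; the second has 5 states tracking whether the input so far still matches the prefix `001`. A product state is a pair (one from each), accepting exactly when both do. Minimizing collapses redundant product states.
6 states suffice.
        0   1  
>  s0   s1  s2 
   s1   s3  s2 
   s2   s2  s2 
   s3   s2  s4 
 * s4   s5  s4 
   s5   s4  s5 
(> = start, * = accepting)

start=s0 accept=s4 s0-0->s1 s0-1->s2 s1-0->s3 s1-1->s2 s2-0->s2 s2-1->s2 s3-0->s2 s3-1->s4 s4-0->s5 s4-1->s4 s5-0->s4 s5-1->s5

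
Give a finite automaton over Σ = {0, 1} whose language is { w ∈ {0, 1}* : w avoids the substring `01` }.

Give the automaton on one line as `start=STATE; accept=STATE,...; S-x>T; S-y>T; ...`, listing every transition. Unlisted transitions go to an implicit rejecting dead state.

start=q0; accept=q0,q1; q0-0>q1; q0-1>q0; q1-0>q1; q1-1>q2; q2-0>q2; q2-1>q2

Track partial matches of the forbidden pattern `01`. State q2 is a dead state reached once `01` has occurred; every other state accepts. q0 means no part of `01` is currently matched.
A 3-state machine:
        0   1  
>* q0   q1  q0 
 * q1   q1  q2 
   q2   q2  q2 
(> = start, * = accepting)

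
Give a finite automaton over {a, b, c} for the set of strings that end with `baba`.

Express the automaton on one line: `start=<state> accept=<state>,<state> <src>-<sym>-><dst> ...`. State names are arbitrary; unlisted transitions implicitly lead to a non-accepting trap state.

start=q0 accept=q4 q0-a->q0 q0-b->q1 q0-c->q0 q1-a->q2 q1-b->q1 q1-c->q0 q2-a->q0 q2-b->q3 q2-c->q0 q3-a->q4 q3-b->q1 q3-c->q0 q4-a->q0 q4-b->q3 q4-c->q0

Let each state record the length of the longest suffix of the input read so far that is also a prefix of `baba`. q1 means the last symbol is `b`; q2 means the last 2 symbols are `ba`; q3 means the last 3 symbols are `bab`; q4 means the last 4 symbols are `baba`. Accept only at q4, where the string currently ends in `baba`.
5 states suffice.
        a   b   c  
>  q0   q0  q1  q0 
   q1   q2  q1  q0 
   q2   q0  q3  q0 
   q3   q4  q1  q0 
 * q4   q0  q3  q0 
(> = start, * = accepting)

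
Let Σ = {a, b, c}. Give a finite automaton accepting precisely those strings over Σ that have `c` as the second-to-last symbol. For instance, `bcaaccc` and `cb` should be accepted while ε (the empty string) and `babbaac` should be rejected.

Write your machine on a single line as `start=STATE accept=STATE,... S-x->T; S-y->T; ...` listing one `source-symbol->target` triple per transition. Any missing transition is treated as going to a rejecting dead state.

Because acceptance depends on a position counted from the end, the machine has to buffer the most recent 2 symbols. Make each state the string of the last up-to-2 symbols read; on input `x` shift the window left and append `x`. Accept when the buffered window has length 2 and begins with `c`.
13 states suffice.
          a    b    c  
>  S0     S1   S2   S3 
   S1     S4   S5   S6 
   S2     S7   S8   S9 
   S3    S10  S11  S12 
   S4     S4   S5   S6 
   S5     S7   S8   S9 
   S6    S10  S11  S12 
   S7     S4   S5   S6 
   S8     S7   S8   S9 
   S9    S10  S11  S12 
 * S10    S4   S5   S6 
 * S11    S7   S8   S9 
 * S12   S10  S11  S12 
(> = start, * = accepting)

start=S0; accept=S10,S11,S12; S0-a->S1; S0-b->S2; S0-c->S3; S1-a->S4; S1-b->S5; S1-c->S6; S2-a->S7; S2-b->S8; S2-c->S9; S3-a->S10; S3-b->S11; S3-c->S12; S4-a->S4; S4-b->S5; S4-c->S6; S5-a->S7; S5-b->S8; S5-c->S9; S6-a->S10; S6-b->S11; S6-c->S12; S7-a->S4; S7-b->S5; S7-c->S6; S8-a->S7; S8-b->S8; S8-c->S9; S9-a->S10; S9-b->S11; S9-c->S12; S10-a->S4; S10-b->S5; S10-c->S6; S11-a->S7; S11-b->S8; S11-c->S9; S12-a->S10; S12-b->S11; S12-c->S12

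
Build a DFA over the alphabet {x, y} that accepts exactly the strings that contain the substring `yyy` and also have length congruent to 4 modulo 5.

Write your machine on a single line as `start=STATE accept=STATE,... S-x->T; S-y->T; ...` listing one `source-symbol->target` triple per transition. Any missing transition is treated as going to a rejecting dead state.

Handle the two conditions separately and then intersect. One (4 states) tracks whether and how much of `yyy` has been seen; the other (5 states) tracks the input length modulo 5. Each combined state is a pair, one component from each; accept when both components accept.
A 20-state machine:
       x  y 
>  A   B  C 
   B   D  E 
   C   D  F 
   D   G  H 
   E   G  I 
   F   G  J 
   G   K  L 
   H   K  M 
   I   K  N 
   J   N  N 
   K   A  O 
   L   A  P 
   M   A  Q 
 * N   Q  Q 
   O   B  R 
   P   B  S 
   Q   S  S 
   R   D  T 
   S   T  T 
   T   J  J 
(> = start, * = accepting)

start=A; accept=N; A-x->B; A-y->C; B-x->D; B-y->E; C-x->D; C-y->F; D-x->G; D-y->H; E-x->G; E-y->I; F-x->G; F-y->J; G-x->K; G-y->L; H-x->K; H-y->M; I-x->K; I-y->N; J-x->N; J-y->N; K-x->A; K-y->O; L-x->A; L-y->P; M-x->A; M-y->Q; N-x->Q; N-y->Q; O-x->B; O-y->R; P-x->B; P-y->S; Q-x->S; Q-y->S; R-x->D; R-y->T; S-x->T; S-y->T; T-x->J; T-y->J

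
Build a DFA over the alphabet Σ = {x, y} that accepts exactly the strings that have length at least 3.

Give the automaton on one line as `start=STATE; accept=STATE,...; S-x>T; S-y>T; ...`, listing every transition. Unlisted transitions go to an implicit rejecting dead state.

We only need to distinguish lengths 0, 1, …, 3, and '>3'. Chain S0 → S1 → S2 → S3 → S4 on every symbol, with S4 looping. Accepting states: {S3, S4}.
With 5 states:
        x   y  
>  S0   S1  S1 
   S1   S2  S2 
   S2   S3  S3 
 * S3   S4  S4 
 * S4   S4  S4 
(> = start, * = accepting)

start=S0; accept=S3,S4; S0-x>S1; S0-y>S1; S1-x>S2; S1-y>S2; S2-x>S3; S2-y>S3; S3-x>S4; S3-y>S4; S4-x>S4; S4-y>S4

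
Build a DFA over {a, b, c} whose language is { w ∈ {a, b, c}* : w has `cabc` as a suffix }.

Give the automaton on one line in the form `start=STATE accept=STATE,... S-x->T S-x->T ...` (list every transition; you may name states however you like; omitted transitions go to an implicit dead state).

start=S0 accept=S4 S0-a->S0 S0-b->S0 S0-c->S1 S1-a->S2 S1-b->S0 S1-c->S1 S2-a->S0 S2-b->S3 S2-c->S1 S3-a->S0 S3-b->S0 S3-c->S4 S4-a->S2 S4-b->S0 S4-c->S1

Remember how much of `cabc` the current input suffix matches. State S0 means no match yet; S1 means the last symbol is `c`; S2 means the last 2 symbols are `ca`; S3 means the last 3 symbols are `cab`; S4 means the last 4 symbols are `cabc`. Only S4 accepts. On a mismatch, fall back to the longest proper suffix that is still a prefix of `cabc`.
5 states suffice.
        a   b   c  
>  S0   S0  S0  S1 
   S1   S2  S0  S1 
   S2   S0  S3  S1 
   S3   S0  S0  S4 
 * S4   S2  S0  S1 
(> = start, * = accepting)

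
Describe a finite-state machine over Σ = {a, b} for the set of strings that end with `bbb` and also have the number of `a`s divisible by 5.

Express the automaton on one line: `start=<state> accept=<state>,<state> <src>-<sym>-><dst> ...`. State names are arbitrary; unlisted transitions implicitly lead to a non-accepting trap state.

start=q0 accept=q6 q0-a->q1 q0-b->q2 q1-a->q3 q1-b->q1 q2-a->q1 q2-b->q4 q3-a->q5 q3-b->q3 q4-a->q1 q4-b->q6 q5-a->q7 q5-b->q5 q6-a->q1 q6-b->q6 q7-a->q0 q7-b->q7

Build one automaton per condition and run them in lockstep. The first has 4 states tracking how much of the suffix `bbb` has currently been matched; the second has 5 states tracking the count of `a`s modulo 5. A product state is a pair (one from each), accepting exactly when both do. After merging equivalent states the machine shrinks.
With 8 states:
        a   b  
>  q0   q1  q2 
   q1   q3  q1 
   q2   q1  q4 
   q3   q5  q3 
   q4   q1  q6 
   q5   q7  q5 
 * q6   q1  q6 
   q7   q0  q7 
(> = start, * = accepting)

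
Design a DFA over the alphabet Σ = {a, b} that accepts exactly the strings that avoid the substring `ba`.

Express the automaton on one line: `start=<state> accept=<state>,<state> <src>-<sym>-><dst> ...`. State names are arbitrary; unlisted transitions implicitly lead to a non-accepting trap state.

start=q0 accept=q0,q1 q0-a->q0 q0-b->q1 q1-a->q2 q1-b->q1 q2-a->q2 q2-b->q2

This is the complement of 'contains `ba`'. Use the same substring-matching states — q0 through q2 holding how much of `ba` has just been matched — but flip the accepting set: everything except the trap q2 accepts.
3 states suffice.
        a   b  
>* q0   q0  q1 
 * q1   q2  q1 
   q2   q2  q2 
(> = start, * = accepting)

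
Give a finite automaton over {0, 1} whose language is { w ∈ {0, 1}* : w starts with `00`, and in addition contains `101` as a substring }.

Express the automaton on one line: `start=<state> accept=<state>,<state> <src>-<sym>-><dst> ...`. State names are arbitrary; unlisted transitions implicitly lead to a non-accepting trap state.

Handle the two conditions separately and then intersect. The first has 4 states tracking whether the input so far still matches the prefix `00`; the second has 4 states tracking whether and how much of `101` has been seen. A product state is a pair (one from each), accepting exactly when both do. After merging equivalent states the machine shrinks.
        0   1  
>  q0   q1  q2 
   q1   q3  q2 
   q2   q2  q2 
   q3   q3  q4 
   q4   q5  q4 
   q5   q3  q6 
 * q6   q6  q6 
(> = start, * = accepting)

start=q0 accept=q6 q0-0->q1 q0-1->q2 q1-0->q3 q1-1->q2 q2-0->q2 q2-1->q2 q3-0->q3 q3-1->q4 q4-0->q5 q4-1->q4 q5-0->q3 q5-1->q6 q6-0->q6 q6-1->q6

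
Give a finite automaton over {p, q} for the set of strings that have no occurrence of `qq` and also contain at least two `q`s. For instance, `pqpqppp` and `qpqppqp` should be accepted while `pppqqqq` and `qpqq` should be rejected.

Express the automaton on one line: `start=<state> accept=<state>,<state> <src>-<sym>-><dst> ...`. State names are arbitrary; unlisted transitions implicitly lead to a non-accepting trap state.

start=S0 accept=S4,S6,S7,S8 S0-p->S0 S0-q->S1 S1-p->S2 S1-q->S3 S2-p->S2 S2-q->S4 S3-p->S3 S3-q->S5 S4-p->S6 S4-q->S5 S5-p->S5 S5-q->S5 S6-p->S6 S6-q->S7 S7-p->S8 S7-q->S5 S8-p->S8 S8-q->S7

Run two small machines in parallel and take their product. One (3 states) tracks partial matches of the forbidden pattern `qq`; the other (4 states) tracks the count of `q`s, saturating at 3. Each combined state is a pair, one component from each; accept when both components accept.
9 states suffice.
        p   q  
>  S0   S0  S1 
   S1   S2  S3 
   S2   S2  S4 
   S3   S3  S5 
 * S4   S6  S5 
   S5   S5  S5 
 * S6   S6  S7 
 * S7   S8  S5 
 * S8   S8  S7 
(> = start, * = accepting)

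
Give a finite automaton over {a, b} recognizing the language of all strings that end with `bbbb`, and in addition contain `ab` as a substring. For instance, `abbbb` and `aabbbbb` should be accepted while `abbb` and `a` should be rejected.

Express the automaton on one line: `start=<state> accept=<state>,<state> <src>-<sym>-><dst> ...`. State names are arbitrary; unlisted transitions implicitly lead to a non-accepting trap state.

Run two small machines in parallel and take their product. One (5 states) tracks how much of the suffix `bbbb` has currently been matched; the other (3 states) tracks whether and how much of `ab` has been seen. Each combined state is a pair, one component from each; accept when both components accept. After merging equivalent states the machine shrinks.
A 6-state machine:
        a   b  
>  q0   q1  q0 
   q1   q1  q2 
   q2   q1  q3 
   q3   q1  q4 
   q4   q1  q5 
 * q5   q1  q5 
(> = start, * = accepting)

start=q0 accept=q5 q0-a->q1 q0-b->q0 q1-a->q1 q1-b->q2 q2-a->q1 q2-b->q3 q3-a->q1 q3-b->q4 q4-a->q1 q4-b->q5 q5-a->q1 q5-b->q5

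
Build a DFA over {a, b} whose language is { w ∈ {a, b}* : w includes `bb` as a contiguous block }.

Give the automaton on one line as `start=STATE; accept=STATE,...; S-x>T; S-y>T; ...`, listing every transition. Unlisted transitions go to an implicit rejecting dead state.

States q0..q1 record the length of the longest prefix of `bb` that matches the current input suffix. Reaching q2 means `bb` has been seen, and we stay there forever. Accept from q2.
A 3-state machine:
        a   b  
>  q0   q0  q1 
   q1   q0  q2 
 * q2   q2  q2 
(> = start, * = accepting)

start=q0; accept=q2; q0-a>q0; q0-b>q1; q1-a>q0; q1-b>q2; q2-a>q2; q2-b>q2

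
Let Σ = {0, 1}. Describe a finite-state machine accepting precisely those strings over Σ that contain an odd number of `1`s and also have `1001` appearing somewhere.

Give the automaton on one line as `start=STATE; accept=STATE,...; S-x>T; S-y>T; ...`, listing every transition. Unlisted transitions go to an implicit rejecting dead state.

start=q0; accept=q9; q0-0>q0; q0-1>q1; q1-0>q2; q1-1>q3; q2-0>q4; q2-1>q3; q3-0>q5; q3-1>q1; q4-0>q6; q4-1>q7; q5-0>q8; q5-1>q1; q6-0>q6; q6-1>q3; q7-0>q7; q7-1>q9; q8-0>q0; q8-1>q9; q9-0>q9; q9-1>q7

Handle the two conditions separately and then intersect. One (2 states) tracks the count of `1`s modulo 2; the other (5 states) tracks whether and how much of `1001` has been seen. Each combined state is a pair, one component from each; accept when both components accept.
10 states suffice.
        0   1  
>  q0   q0  q1 
   q1   q2  q3 
   q2   q4  q3 
   q3   q5  q1 
   q4   q6  q7 
   q5   q8  q1 
   q6   q6  q3 
   q7   q7  q9 
   q8   q0  q9 
 * q9   q9  q7 
(> = start, * = accepting)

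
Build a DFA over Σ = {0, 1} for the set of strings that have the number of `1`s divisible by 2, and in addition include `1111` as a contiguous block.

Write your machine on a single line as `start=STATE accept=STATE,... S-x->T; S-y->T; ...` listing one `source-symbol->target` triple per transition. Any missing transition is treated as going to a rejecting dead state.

start=q0; accept=q7; q0-0->q0; q0-1->q1; q1-0->q2; q1-1->q3; q2-0->q2; q2-1->q4; q3-0->q0; q3-1->q5; q4-0->q0; q4-1->q6; q5-0->q2; q5-1->q7; q6-0->q2; q6-1->q8; q7-0->q7; q7-1->q9; q8-0->q0; q8-1->q9; q9-0->q9; q9-1->q7

Build one automaton per condition and run them in lockstep. One (2 states) tracks the count of `1`s modulo 2; the other (5 states) tracks whether and how much of `1111` has been seen. Each combined state is a pair, one component from each; accept when both components accept.
10 states suffice.
        0   1  
>  q0   q0  q1 
   q1   q2  q3 
   q2   q2  q4 
   q3   q0  q5 
   q4   q0  q6 
   q5   q2  q7 
   q6   q2  q8 
 * q7   q7  q9 
   q8   q0  q9 
   q9   q9  q7 
(> = start, * = accepting)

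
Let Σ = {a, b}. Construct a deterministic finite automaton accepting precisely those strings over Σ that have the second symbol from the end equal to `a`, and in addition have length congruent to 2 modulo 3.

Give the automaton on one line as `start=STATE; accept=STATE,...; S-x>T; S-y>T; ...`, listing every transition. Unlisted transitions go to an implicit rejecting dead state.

Handle the two conditions separately and then intersect. One (7 states) tracks the last 2 symbols read; the other (3 states) tracks the input length modulo 3. Each combined state is a pair, one component from each; accept when both components accept.
A 15-state machine:
          a    b  
>  q0     q1   q2 
   q1     q3   q4 
   q2     q5   q6 
 * q3     q7   q8 
 * q4     q9  q10 
   q5     q7   q8 
   q6     q9  q10 
   q7    q11  q12 
   q8    q13  q14 
   q9    q11  q12 
   q10   q13  q14 
   q11    q3   q4 
   q12    q5   q6 
   q13    q3   q4 
   q14    q5   q6 
(> = start, * = accepting)

start=q0; accept=q3,q4; q0-a>q1; q0-b>q2; q1-a>q3; q1-b>q4; q2-a>q5; q2-b>q6; q3-a>q7; q3-b>q8; q4-a>q9; q4-b>q10; q5-a>q7; q5-b>q8; q6-a>q9; q6-b>q10; q7-a>q11; q7-b>q12; q8-a>q13; q8-b>q14; q9-a>q11; q9-b>q12; q10-a>q13; q10-b>q14; q11-a>q3; q11-b>q4; q12-a>q5; q12-b>q6; q13-a>q3; q13-b>q4; q14-a>q5; q14-b>q6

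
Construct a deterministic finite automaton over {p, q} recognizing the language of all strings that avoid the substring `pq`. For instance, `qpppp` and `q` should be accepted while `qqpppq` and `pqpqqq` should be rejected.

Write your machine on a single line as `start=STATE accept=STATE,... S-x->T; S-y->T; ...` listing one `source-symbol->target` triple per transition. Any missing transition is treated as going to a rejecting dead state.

Track partial matches of the forbidden pattern `pq`. State s2 is a dead state reached once `pq` has occurred; every other state accepts. s0 means no part of `pq` is currently matched.
        p   q  
>* s0   s1  s0 
 * s1   s1  s2 
   s2   s2  s2 
(> = start, * = accepting)

start=s0; accept=s0,s1; s0-p->s1; s0-q->s0; s1-p->s1; s1-q->s2; s2-p->s2; s2-q->s2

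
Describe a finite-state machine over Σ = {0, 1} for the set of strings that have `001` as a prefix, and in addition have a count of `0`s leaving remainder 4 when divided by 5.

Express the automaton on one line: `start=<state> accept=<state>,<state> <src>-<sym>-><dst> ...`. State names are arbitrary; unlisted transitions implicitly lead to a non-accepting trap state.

Run two small machines in parallel and take their product. One (5 states) tracks whether the input so far still matches the prefix `001`; the other (5 states) tracks the count of `0`s modulo 5. Each combined state is a pair, one component from each; accept when both components accept.
13 states suffice.
          0    1  
>  q0     q1   q2 
   q1     q3   q4 
   q2     q4   q2 
   q3     q5   q6 
   q4     q7   q4 
   q5     q8   q5 
   q6     q9   q6 
   q7     q5   q7 
   q8     q2   q8 
   q9    q10   q9 
 * q10   q11  q10 
   q11   q12  q11 
   q12    q6  q12 
(> = start, * = accepting)

start=q0 accept=q10 q0-0->q1 q0-1->q2 q1-0->q3 q1-1->q4 q2-0->q4 q2-1->q2 q3-0->q5 q3-1->q6 q4-0->q7 q4-1->q4 q5-0->q8 q5-1->q5 q6-0->q9 q6-1->q6 q7-0->q5 q7-1->q7 q8-0->q2 q8-1->q8 q9-0->q10 q9-1->q9 q10-0->q11 q10-1->q10 q11-0->q12 q11-1->q11 q12-0->q6 q12-1->q12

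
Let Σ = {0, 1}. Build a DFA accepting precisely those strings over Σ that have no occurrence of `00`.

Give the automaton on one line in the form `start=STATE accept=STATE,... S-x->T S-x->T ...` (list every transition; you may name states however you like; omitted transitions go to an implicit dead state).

start=q0 accept=q0,q1 q0-0->q1 q0-1->q0 q1-0->q2 q1-1->q0 q2-0->q2 q2-1->q2

Track partial matches of the forbidden pattern `00`. State q2 is a dead state reached once `00` has occurred; every other state accepts. q0 means no part of `00` is currently matched.
A 3-state machine:
        0   1  
>* q0   q1  q0 
 * q1   q2  q0 
   q2   q2  q2 
(> = start, * = accepting)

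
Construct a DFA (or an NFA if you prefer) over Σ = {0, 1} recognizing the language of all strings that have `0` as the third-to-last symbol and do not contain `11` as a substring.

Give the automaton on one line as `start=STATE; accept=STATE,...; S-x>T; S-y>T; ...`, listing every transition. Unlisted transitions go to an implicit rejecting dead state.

Run two small machines in parallel and take their product. The first has 15 states tracking the last 3 symbols read; the second has 3 states tracking partial matches of the forbidden pattern `11`. A product state is a pair (one from each), accepting exactly when both do.
20 states suffice.
          0    1  
>  q0     q1   q2 
   q1     q3   q4 
   q2     q5   q6 
   q3     q7   q8 
   q4     q9  q10 
   q5    q11  q12 
   q6    q13  q14 
 * q7     q7   q8 
 * q8     q9  q10 
 * q9    q11  q12 
   q10   q13  q14 
   q11    q7   q8 
   q12    q9  q10 
   q13   q15  q16 
   q14   q13  q14 
   q15   q17  q18 
   q16   q19  q10 
   q17   q17  q18 
   q18   q19  q10 
   q19   q15  q16 
(> = start, * = accepting)

start=q0; accept=q7,q8,q9; q0-0>q1; q0-1>q2; q1-0>q3; q1-1>q4; q2-0>q5; q2-1>q6; q3-0>q7; q3-1>q8; q4-0>q9; q4-1>q10; q5-0>q11; q5-1>q12; q6-0>q13; q6-1>q14; q7-0>q7; q7-1>q8; q8-0>q9; q8-1>q10; q9-0>q11; q9-1>q12; q10-0>q13; q10-1>q14; q11-0>q7; q11-1>q8; q12-0>q9; q12-1>q10; q13-0>q15; q13-1>q16; q14-0>q13; q14-1>q14; q15-0>q17; q15-1>q18; q16-0>q19; q16-1>q10; q17-0>q17; q17-1>q18; q18-0>q19; q18-1>q10; q19-0>q15; q19-1>q16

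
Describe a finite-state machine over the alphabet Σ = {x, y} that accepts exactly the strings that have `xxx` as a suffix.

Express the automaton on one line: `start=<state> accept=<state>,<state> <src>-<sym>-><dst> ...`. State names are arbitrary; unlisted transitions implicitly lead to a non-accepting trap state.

start=q0 accept=q3 q0-x->q1 q0-y->q0 q1-x->q2 q1-y->q0 q2-x->q3 q2-y->q0 q3-x->q3 q3-y->q0

Let each state record the length of the longest suffix of the input read so far that is also a prefix of `xxx`. q1 means the last symbol is `x`; q2 means the last 2 symbols are `xx`; q3 means the last 3 symbols are `xxx`. Accept only at q3, where the string currently ends in `xxx`.
With 4 states:
        x   y  
>  q0   q1  q0 
   q1   q2  q0 
   q2   q3  q0 
 * q3   q3  q0 
(> = start, * = accepting)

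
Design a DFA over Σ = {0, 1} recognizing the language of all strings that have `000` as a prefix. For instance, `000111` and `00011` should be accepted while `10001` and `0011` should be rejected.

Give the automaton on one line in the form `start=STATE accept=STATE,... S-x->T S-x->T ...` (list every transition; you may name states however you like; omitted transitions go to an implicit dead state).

Check the first 3 symbols one by one: A through C record how many have matched `000` so far; any wrong symbol goes to the dead state E. After all 3 match we enter the accepting sink D.
5 states suffice.
       0  1 
>  A   B  E 
   B   C  E 
   C   D  E 
 * D   D  D 
   E   E  E 
(> = start, * = accepting)

start=A accept=D A-0->B A-1->E B-0->C B-1->E C-0->D C-1->E D-0->D D-1->D E-0->E E-1->E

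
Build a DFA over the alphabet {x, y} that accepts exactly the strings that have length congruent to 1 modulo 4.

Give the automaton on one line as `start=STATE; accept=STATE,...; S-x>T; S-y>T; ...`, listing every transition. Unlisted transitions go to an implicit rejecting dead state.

start=S0; accept=S1; S0-x>S1; S0-y>S1; S1-x>S2; S1-y>S2; S2-x>S3; S2-y>S3; S3-x>S0; S3-y>S0

Count input length modulo 4: every symbol advances one step around the cycle S0 → S1 → S2 → S3 → S0. Accept at S1.
        x   y  
>  S0   S1  S1 
 * S1   S2  S2 
   S2   S3  S3 
   S3   S0  S0 
(> = start, * = accepting)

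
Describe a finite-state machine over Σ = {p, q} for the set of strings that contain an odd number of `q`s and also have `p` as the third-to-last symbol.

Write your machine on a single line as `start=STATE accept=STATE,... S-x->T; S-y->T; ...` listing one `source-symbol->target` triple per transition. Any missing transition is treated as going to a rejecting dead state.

Build one automaton per condition and run them in lockstep. One (2 states) tracks the count of `q`s modulo 2; the other (15 states) tracks the last 3 symbols read. Each combined state is a pair, one component from each; accept when both components accept.
       p  q 
>  A   B  C 
   B   D  E 
   C   F  G 
   D   H  I 
   E   J  K 
   F   L  M 
   G   N  O 
   H   H  I 
 * I   J  K 
 * J   L  M 
   K   N  O 
   L   P  Q 
   M   R  S 
   N   T  U 
   O   V  W 
 * P   P  Q 
   Q   R  S 
   R   T  U 
 * S   V  W 
   T   H  I 
   U   J  K 
   V   L  M 
   W   N  O 
(> = start, * = accepting)

start=A; accept=I,J,P,S; A-p->B; A-q->C; B-p->D; B-q->E; C-p->F; C-q->G; D-p->H; D-q->I; E-p->J; E-q->K; F-p->L; F-q->M; G-p->N; G-q->O; H-p->H; H-q->I; I-p->J; I-q->K; J-p->L; J-q->M; K-p->N; K-q->O; L-p->P; L-q->Q; M-p->R; M-q->S; N-p->T; N-q->U; O-p->V; O-q->W; P-p->P; P-q->Q; Q-p->R; Q-q->S; R-p->T; R-q->U; S-p->V; S-q->W; T-p->H; T-q->I; U-p->J; U-q->K; V-p->L; V-q->M; W-p->N; W-q->O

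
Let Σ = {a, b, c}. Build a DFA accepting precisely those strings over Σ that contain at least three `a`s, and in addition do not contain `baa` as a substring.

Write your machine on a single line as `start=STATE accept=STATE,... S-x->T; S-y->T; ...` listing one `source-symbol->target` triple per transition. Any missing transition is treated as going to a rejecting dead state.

Handle the two conditions separately and then intersect. One (5 states) tracks the count of `a`s, saturating at 4; the other (4 states) tracks partial matches of the forbidden pattern `baa`. Each combined state is a pair, one component from each; accept when both components accept.
17 states suffice.
          a    b    c  
>  s0     s1   s2   s0 
   s1     s3   s4   s1 
   s2     s5   s2   s0 
   s3     s6   s7   s3 
   s4     s8   s4   s1 
   s5     s9   s4   s1 
 * s6    s10  s11   s6 
   s7    s12   s7   s3 
   s8    s13   s7   s3 
   s9    s13   s9   s9 
 * s10   s10  s14  s10 
 * s11   s15  s11   s6 
 * s12   s16  s11   s6 
   s13   s16  s13  s13 
 * s14   s15  s14  s10 
 * s15   s16  s14  s10 
   s16   s16  s16  s16 
(> = start, * = accepting)

start=s0; accept=s6,s10,s11,s12,s14,s15; s0-a->s1; s0-b->s2; s0-c->s0; s1-a->s3; s1-b->s4; s1-c->s1; s2-a->s5; s2-b->s2; s2-c->s0; s3-a->s6; s3-b->s7; s3-c->s3; s4-a->s8; s4-b->s4; s4-c->s1; s5-a->s9; s5-b->s4; s5-c->s1; s6-a->s10; s6-b->s11; s6-c->s6; s7-a->s12; s7-b->s7; s7-c->s3; s8-a->s13; s8-b->s7; s8-c->s3; s9-a->s13; s9-b->s9; s9-c->s9; s10-a->s10; s10-b->s14; s10-c->s10; s11-a->s15; s11-b->s11; s11-c->s6; s12-a->s16; s12-b->s11; s12-c->s6; s13-a->s16; s13-b->s13; s13-c->s13; s14-a->s15; s14-b->s14; s14-c->s10; s15-a->s16; s15-b->s14; s15-c->s10; s16-a->s16; s16-b->s16; s16-c->s16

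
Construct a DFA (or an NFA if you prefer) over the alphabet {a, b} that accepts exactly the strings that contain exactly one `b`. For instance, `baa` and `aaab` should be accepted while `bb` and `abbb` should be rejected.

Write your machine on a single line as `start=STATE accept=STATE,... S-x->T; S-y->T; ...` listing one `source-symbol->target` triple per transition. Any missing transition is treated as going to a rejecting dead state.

Count `b`s, saturating at 2: state q0 means no `b` yet, q1 means one `b` seen, q2 means more than one. Each `b` increments (capped at q2); other symbols loop. Accept from {q1}.
        a   b  
>  q0   q0  q1 
 * q1   q1  q2 
   q2   q2  q2 
(> = start, * = accepting)

start=q0; accept=q1; q0-a->q0; q0-b->q1; q1-a->q1; q1-b->q2; q2-a->q2; q2-b->q2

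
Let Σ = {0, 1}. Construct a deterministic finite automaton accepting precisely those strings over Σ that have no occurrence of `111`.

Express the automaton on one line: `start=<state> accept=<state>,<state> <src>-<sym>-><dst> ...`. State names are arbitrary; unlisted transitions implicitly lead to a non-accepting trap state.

start=q0 accept=q0,q1,q2 q0-0->q0 q0-1->q1 q1-0->q0 q1-1->q2 q2-0->q0 q2-1->q3 q3-0->q3 q3-1->q3

Track partial matches of the forbidden pattern `111`. State q3 is a dead state reached once `111` has occurred; every other state accepts. q0 means no part of `111` is currently matched.
        0   1  
>* q0   q0  q1 
 * q1   q0  q2 
 * q2   q0  q3 
   q3   q3  q3 
(> = start, * = accepting)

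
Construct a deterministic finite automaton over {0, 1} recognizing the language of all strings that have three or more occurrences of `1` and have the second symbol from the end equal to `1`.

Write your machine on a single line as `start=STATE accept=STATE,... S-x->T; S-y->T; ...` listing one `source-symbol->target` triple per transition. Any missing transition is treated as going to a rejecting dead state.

start=q0; accept=q4,q6; q0-0->q0; q0-1->q1; q1-0->q1; q1-1->q2; q2-0->q3; q2-1->q4; q3-0->q3; q3-1->q5; q4-0->q6; q4-1->q4; q5-0->q6; q5-1->q4; q6-0->q3; q6-1->q5

Run two small machines in parallel and take their product. The first has 5 states tracking the count of `1`s, saturating at 4; the second has 7 states tracking the last 2 symbols read. A product state is a pair (one from each), accepting exactly when both do. Minimizing collapses redundant product states.
A 7-state machine:
        0   1  
>  q0   q0  q1 
   q1   q1  q2 
   q2   q3  q4 
   q3   q3  q5 
 * q4   q6  q4 
   q5   q6  q4 
 * q6   q3  q5 
(> = start, * = accepting)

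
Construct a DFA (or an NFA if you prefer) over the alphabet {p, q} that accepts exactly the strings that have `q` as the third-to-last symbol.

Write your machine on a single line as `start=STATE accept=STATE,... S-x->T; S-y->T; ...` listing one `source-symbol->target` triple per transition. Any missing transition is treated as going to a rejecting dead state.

A DFA must remember the last 3 symbols (since which symbol is third-to-last isn't known until the input ends). Use one state per possible window of the last ≤3 symbols; accept from those whose window starts with `q`.
A 15-state machine:
          p    q  
>  s0     s1   s2 
   s1     s3   s4 
   s2     s5   s6 
   s3     s7   s8 
   s4     s9  s10 
   s5    s11  s12 
   s6    s13  s14 
   s7     s7   s8 
   s8     s9  s10 
   s9    s11  s12 
   s10   s13  s14 
 * s11    s7   s8 
 * s12    s9  s10 
 * s13   s11  s12 
 * s14   s13  s14 
(> = start, * = accepting)

start=s0; accept=s11,s12,s13,s14; s0-p->s1; s0-q->s2; s1-p->s3; s1-q->s4; s2-p->s5; s2-q->s6; s3-p->s7; s3-q->s8; s4-p->s9; s4-q->s10; s5-p->s11; s5-q->s12; s6-p->s13; s6-q->s14; s7-p->s7; s7-q->s8; s8-p->s9; s8-q->s10; s9-p->s11; s9-q->s12; s10-p->s13; s10-q->s14; s11-p->s7; s11-q->s8; s12-p->s9; s12-q->s10; s13-p->s11; s13-q->s12; s14-p->s13; s14-q->s14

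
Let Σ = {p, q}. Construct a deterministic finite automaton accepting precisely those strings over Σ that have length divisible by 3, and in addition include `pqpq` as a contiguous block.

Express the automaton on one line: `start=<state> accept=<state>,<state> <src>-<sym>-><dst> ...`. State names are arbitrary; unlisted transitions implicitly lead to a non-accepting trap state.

start=s0 accept=s14 s0-p->s1 s0-q->s2 s1-p->s3 s1-q->s4 s2-p->s3 s2-q->s5 s3-p->s6 s3-q->s7 s4-p->s8 s4-q->s0 s5-p->s6 s5-q->s0 s6-p->s1 s6-q->s9 s7-p->s10 s7-q->s2 s8-p->s1 s8-q->s11 s9-p->s12 s9-q->s5 s10-p->s3 s10-q->s13 s11-p->s13 s11-q->s13 s12-p->s6 s12-q->s14 s13-p->s14 s13-q->s14 s14-p->s11 s14-q->s11

Handle the two conditions separately and then intersect. The first has 3 states tracking the input length modulo 3; the second has 5 states tracking whether and how much of `pqpq` has been seen. A product state is a pair (one from each), accepting exactly when both do.
15 states suffice.
          p    q  
>  s0     s1   s2 
   s1     s3   s4 
   s2     s3   s5 
   s3     s6   s7 
   s4     s8   s0 
   s5     s6   s0 
   s6     s1   s9 
   s7    s10   s2 
   s8     s1  s11 
   s9    s12   s5 
   s10    s3  s13 
   s11   s13  s13 
   s12    s6  s14 
   s13   s14  s14 
 * s14   s11  s11 
(> = start, * = accepting)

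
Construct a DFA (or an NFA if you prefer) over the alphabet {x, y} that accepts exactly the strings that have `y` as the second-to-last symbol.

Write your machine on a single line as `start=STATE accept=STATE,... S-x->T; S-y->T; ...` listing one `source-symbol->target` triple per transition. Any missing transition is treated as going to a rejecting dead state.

start=A; accept=F,G; A-x->B; A-y->C; B-x->D; B-y->E; C-x->F; C-y->G; D-x->D; D-y->E; E-x->F; E-y->G; F-x->D; F-y->E; G-x->F; G-y->G

Because acceptance depends on a position counted from the end, the machine has to buffer the most recent 2 symbols. Make each state the string of the last up-to-2 symbols read; on input `x` shift the window left and append `x`. Accept when the buffered window has length 2 and begins with `y`.
A 7-state machine:
       x  y 
>  A   B  C 
   B   D  E 
   C   F  G 
   D   D  E 
   E   F  G 
 * F   D  E 
 * G   F  G 
(> = start, * = accepting)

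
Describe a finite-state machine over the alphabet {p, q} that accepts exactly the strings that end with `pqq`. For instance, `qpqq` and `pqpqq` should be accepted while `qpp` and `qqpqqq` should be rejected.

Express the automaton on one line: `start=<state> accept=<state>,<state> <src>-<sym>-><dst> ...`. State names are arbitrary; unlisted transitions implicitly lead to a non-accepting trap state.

start=A accept=D A-p->B A-q->A B-p->B B-q->C C-p->B C-q->D D-p->B D-q->A

Let each state record the length of the longest suffix of the input read so far that is also a prefix of `pqq`. B means the last symbol is `p`; C means the last 2 symbols are `pq`; D means the last 3 symbols are `pqq`. Accept only at D, where the string currently ends in `pqq`.
A 4-state machine:
       p  q 
>  A   B  A 
   B   B  C 
   C   B  D 
 * D   B  A 
(> = start, * = accepting)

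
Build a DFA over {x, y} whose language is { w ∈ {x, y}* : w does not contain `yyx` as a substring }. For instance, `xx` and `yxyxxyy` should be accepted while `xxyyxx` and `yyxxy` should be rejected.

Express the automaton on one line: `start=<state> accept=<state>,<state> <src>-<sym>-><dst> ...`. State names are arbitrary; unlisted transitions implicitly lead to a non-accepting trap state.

start=q0 accept=q0,q1,q2 q0-x->q0 q0-y->q1 q1-x->q0 q1-y->q2 q2-x->q3 q2-y->q2 q3-x->q3 q3-y->q3

Track partial matches of the forbidden pattern `yyx`. State q3 is a dead state reached once `yyx` has occurred; every other state accepts. q0 means no part of `yyx` is currently matched.
        x   y  
>* q0   q0  q1 
 * q1   q0  q2 
 * q2   q3  q2 
   q3   q3  q3 
(> = start, * = accepting)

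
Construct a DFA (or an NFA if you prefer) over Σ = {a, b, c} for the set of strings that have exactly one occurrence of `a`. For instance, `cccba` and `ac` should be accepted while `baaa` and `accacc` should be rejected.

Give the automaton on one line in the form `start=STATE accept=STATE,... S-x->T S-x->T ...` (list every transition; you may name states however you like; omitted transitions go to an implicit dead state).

Only the number of `a`s matters, and only up to 2. Make a chain q0 → q1 → q2 advanced by each `a` (with q2 absorbing); every other symbol self-loops. The accepting set is {q1}.
A 3-state machine:
        a   b   c  
>  q0   q1  q0  q0 
 * q1   q2  q1  q1 
   q2   q2  q2  q2 
(> = start, * = accepting)

start=q0 accept=q1 q0-a->q1 q0-b->q0 q0-c->q0 q1-a->q2 q1-b->q1 q1-c->q1 q2-a->q2 q2-b->q2 q2-c->q2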